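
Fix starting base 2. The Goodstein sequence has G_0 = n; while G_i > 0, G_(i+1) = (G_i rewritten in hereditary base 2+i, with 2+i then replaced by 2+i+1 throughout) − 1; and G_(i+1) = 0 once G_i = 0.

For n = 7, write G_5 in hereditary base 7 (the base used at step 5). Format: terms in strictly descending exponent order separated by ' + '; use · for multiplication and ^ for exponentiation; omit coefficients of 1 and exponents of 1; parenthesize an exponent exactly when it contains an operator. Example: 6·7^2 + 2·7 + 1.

i=0: 7 = 2^2 + 2 + 1 (b=2); 2→3: 3^3 + 3 + 1 = 31; 31−1 = 30
i=1: 30 = 3^3 + 3 (b=3); 3→4: 4^4 + 4 = 260; 260−1 = 259
i=2: 259 = 4^4 + 3 (b=4); 4→5: 5^5 + 3 = 3128; 3128−1 = 3127
i=3: 3127 = 5^5 + 2 (b=5); 5→6: 6^6 + 2 = 46658; 46658−1 = 46657
i=4: 46657 = 6^6 + 1 (b=6); 6→7: 7^7 + 1 = 823544; 823544−1 = 823543
i=5: 823543 = 7^7 (b=7); 7→8: 8^8 = 16777216; 16777216−1 = 16777215

7^7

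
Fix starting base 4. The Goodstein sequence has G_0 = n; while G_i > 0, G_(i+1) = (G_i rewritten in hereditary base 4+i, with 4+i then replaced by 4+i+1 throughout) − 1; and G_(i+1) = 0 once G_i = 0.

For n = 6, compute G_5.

i=0: 6 = 4 + 2 (b=4); 4→5: 5 + 2 = 7; 7−1 = 6
i=1: 6 = 5 + 1 (b=5); 5→6: 6 + 1 = 7; 7−1 = 6
i=2: 6 = 6 (b=6); 6→7: 7 = 7; 7−1 = 6
i=3: 6 = 6 (b=7); 7→8: 6 = 6; 6−1 = 5
i=4: 5 = 5 (b=8); 8→9: 5 = 5; 5−1 = 4

4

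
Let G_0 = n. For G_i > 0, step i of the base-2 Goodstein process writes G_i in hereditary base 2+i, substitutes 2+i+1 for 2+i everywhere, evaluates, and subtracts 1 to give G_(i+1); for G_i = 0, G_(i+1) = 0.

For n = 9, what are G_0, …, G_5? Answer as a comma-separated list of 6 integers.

9, 81, 1023, 9842, 140743, 2471826

9 —HB2→ 2^(2 + 1) + 1 —bump→ 3^(3 + 1) + 1 = 82 —(−1)→ 81
81 —HB3→ 3^(3 + 1) —bump→ 4^(4 + 1) = 1024 —(−1)→ 1023
1023 —HB4→ 3·4^4 + 3·4^3 + 3·4^2 + 3·4 + 3 —bump→ 3·5^5 + 3·5^3 + 3·5^2 + 3·5 + 3 = 9843 —(−1)→ 9842
9842 —HB5→ 3·5^5 + 3·5^3 + 3·5^2 + 3·5 + 2 —bump→ 3·6^6 + 3·6^3 + 3·6^2 + 3·6 + 2 = 140744 —(−1)→ 140743
140743 —HB6→ 3·6^6 + 3·6^3 + 3·6^2 + 3·6 + 1 —bump→ 3·7^7 + 3·7^3 + 3·7^2 + 3·7 + 1 = 2471827 —(−1)→ 2471826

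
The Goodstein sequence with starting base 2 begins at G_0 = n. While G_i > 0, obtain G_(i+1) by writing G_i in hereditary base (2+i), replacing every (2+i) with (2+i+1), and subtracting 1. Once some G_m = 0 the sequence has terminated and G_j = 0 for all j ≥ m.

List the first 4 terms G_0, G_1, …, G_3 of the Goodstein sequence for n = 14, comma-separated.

14, 110, 1281, 18750

step 0: 14 = 2^(2 + 1) + 2^2 + 2; sub 3 for 2: 3^(3 + 1) + 3^3 + 3; = 111; G_1 = 111−1 = 110
step 1: 110 = 3^(3 + 1) + 3^3 + 2; sub 4 for 3: 4^(4 + 1) + 4^4 + 2; = 1282; G_2 = 1282−1 = 1281
step 2: 1281 = 4^(4 + 1) + 4^4 + 1; sub 5 for 4: 5^(5 + 1) + 5^5 + 1; = 18751; G_3 = 18751−1 = 18750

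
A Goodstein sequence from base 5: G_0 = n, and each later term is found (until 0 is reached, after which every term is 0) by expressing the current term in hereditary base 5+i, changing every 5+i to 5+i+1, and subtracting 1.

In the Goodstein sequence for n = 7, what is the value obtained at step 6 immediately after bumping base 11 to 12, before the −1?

4

G_0=7  [base 5] 5 + 2  →[5↦6]→  6 + 2 = 8  −1 ⇒ G_1=7
G_1=7  [base 6] 6 + 1  →[6↦7]→  7 + 1 = 8  −1 ⇒ G_2=7
G_2=7  [base 7] 7  →[7↦8]→  8 = 8  −1 ⇒ G_3=7
G_3=7  [base 8] 7  →[8↦9]→  7 = 7  −1 ⇒ G_4=6
G_4=6  [base 9] 6  →[9↦10]→  6 = 6  −1 ⇒ G_5=5
G_5=5  [base 10] 5  →[10↦11]→  5 = 5  −1 ⇒ G_6=4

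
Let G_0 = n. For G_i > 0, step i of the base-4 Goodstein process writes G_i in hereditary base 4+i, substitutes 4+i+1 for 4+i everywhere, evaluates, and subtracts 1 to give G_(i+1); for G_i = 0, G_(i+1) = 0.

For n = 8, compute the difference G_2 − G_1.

0

G_0=8  [base 4] 2·4  →[4↦5]→  2·5 = 10  −1 ⇒ G_1=9
G_1=9  [base 5] 5 + 4  →[5↦6]→  6 + 4 = 10  −1 ⇒ G_2=9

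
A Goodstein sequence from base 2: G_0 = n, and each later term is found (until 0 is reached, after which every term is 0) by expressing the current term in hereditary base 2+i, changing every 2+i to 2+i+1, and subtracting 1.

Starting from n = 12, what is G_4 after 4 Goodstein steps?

280019

base 2: 12 = 2^(2 + 1) + 2^2; at 3: 3^(3 + 1) + 3^3 = 108; next = 107
base 3: 107 = 3^(3 + 1) + 2·3^2 + 2·3 + 2; at 4: 4^(4 + 1) + 2·4^2 + 2·4 + 2 = 1066; next = 1065
base 4: 1065 = 4^(4 + 1) + 2·4^2 + 2·4 + 1; at 5: 5^(5 + 1) + 2·5^2 + 2·5 + 1 = 15686; next = 15685
base 5: 15685 = 5^(5 + 1) + 2·5^2 + 2·5; at 6: 6^(6 + 1) + 2·6^2 + 2·6 = 280020; next = 280019
base 6: 280019 = 6^(6 + 1) + 2·6^2 + 6 + 5; at 7: 7^(7 + 1) + 2·7^2 + 7 + 5 = 5764911; next = 5764910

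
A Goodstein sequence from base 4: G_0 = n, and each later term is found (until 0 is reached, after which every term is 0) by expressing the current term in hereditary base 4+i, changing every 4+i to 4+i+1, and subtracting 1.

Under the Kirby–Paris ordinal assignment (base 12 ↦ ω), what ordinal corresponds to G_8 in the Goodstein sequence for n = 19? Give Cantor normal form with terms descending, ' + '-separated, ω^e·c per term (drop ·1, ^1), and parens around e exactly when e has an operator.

base 4: 19 = 4^2 + 3; at 5: 5^2 + 3 = 28; next = 27
base 5: 27 = 5^2 + 2; at 6: 6^2 + 2 = 38; next = 37
base 6: 37 = 6^2 + 1; at 7: 7^2 + 1 = 50; next = 49
base 7: 49 = 7^2; at 8: 8^2 = 64; next = 63
base 8: 63 = 7·8 + 7; at 9: 7·9 + 7 = 70; next = 69
base 9: 69 = 7·9 + 6; at 10: 7·10 + 6 = 76; next = 75
base 10: 75 = 7·10 + 5; at 11: 7·11 + 5 = 82; next = 81
base 11: 81 = 7·11 + 4; at 12: 7·12 + 4 = 88; next = 87

ω·7 + 3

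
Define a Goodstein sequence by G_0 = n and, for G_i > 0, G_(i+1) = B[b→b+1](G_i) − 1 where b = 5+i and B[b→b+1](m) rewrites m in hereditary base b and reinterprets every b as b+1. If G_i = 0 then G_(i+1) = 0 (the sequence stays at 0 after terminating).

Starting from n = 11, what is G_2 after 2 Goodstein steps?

i=0: 11 = 2·5 + 1 (b=5); 5→6: 2·6 + 1 = 13; 13−1 = 12
i=1: 12 = 2·6 (b=6); 6→7: 2·7 = 14; 14−1 = 13
i=2: 13 = 7 + 6 (b=7); 7→8: 8 + 6 = 14; 14−1 = 13

13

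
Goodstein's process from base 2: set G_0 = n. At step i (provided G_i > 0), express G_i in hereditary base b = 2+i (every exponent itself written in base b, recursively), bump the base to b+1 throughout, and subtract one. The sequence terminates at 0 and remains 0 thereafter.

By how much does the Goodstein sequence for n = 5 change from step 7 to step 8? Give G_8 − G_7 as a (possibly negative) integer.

step 0: 5 = 2^2 + 1; sub 3 for 2: 3^3 + 1; = 28; G_1 = 28−1 = 27
step 1: 27 = 3^3; sub 4 for 3: 4^4; = 256; G_2 = 256−1 = 255
step 2: 255 = 3·4^3 + 3·4^2 + 3·4 + 3; sub 5 for 4: 3·5^3 + 3·5^2 + 3·5 + 3; = 468; G_3 = 468−1 = 467
step 3: 467 = 3·5^3 + 3·5^2 + 3·5 + 2; sub 6 for 5: 3·6^3 + 3·6^2 + 3·6 + 2; = 776; G_4 = 776−1 = 775
step 4: 775 = 3·6^3 + 3·6^2 + 3·6 + 1; sub 7 for 6: 3·7^3 + 3·7^2 + 3·7 + 1; = 1198; G_5 = 1198−1 = 1197
step 5: 1197 = 3·7^3 + 3·7^2 + 3·7; sub 8 for 7: 3·8^3 + 3·8^2 + 3·8; = 1752; G_6 = 1752−1 = 1751
step 6: 1751 = 3·8^3 + 3·8^2 + 2·8 + 7; sub 9 for 8: 3·9^3 + 3·9^2 + 2·9 + 7; = 2455; G_7 = 2455−1 = 2454
step 7: 2454 = 3·9^3 + 3·9^2 + 2·9 + 6; sub 10 for 9: 3·10^3 + 3·10^2 + 2·10 + 6; = 3326; G_8 = 3326−1 = 3325

871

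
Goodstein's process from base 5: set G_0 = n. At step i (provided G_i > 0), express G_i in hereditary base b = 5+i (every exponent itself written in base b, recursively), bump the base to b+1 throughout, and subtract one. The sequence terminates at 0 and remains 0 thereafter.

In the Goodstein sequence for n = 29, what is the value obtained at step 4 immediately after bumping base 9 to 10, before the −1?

100

i=0: 29 = 5^2 + 4 (b=5); 5→6: 6^2 + 4 = 40; 40−1 = 39
i=1: 39 = 6^2 + 3 (b=6); 6→7: 7^2 + 3 = 52; 52−1 = 51
i=2: 51 = 7^2 + 2 (b=7); 7→8: 8^2 + 2 = 66; 66−1 = 65
i=3: 65 = 8^2 + 1 (b=8); 8→9: 9^2 + 1 = 82; 82−1 = 81
i=4: 81 = 9^2 (b=9); 9→10: 10^2 = 100; 100−1 = 99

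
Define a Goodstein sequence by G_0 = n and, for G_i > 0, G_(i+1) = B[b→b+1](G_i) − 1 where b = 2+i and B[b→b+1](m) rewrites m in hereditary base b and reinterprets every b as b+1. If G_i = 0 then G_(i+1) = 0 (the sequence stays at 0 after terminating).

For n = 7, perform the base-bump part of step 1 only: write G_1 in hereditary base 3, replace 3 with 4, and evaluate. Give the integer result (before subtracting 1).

[0] 7 ≡ 2^2 + 2 + 1 (base 2). Lift 3: 31. −1: 30.
[1] 30 ≡ 3^3 + 3 (base 3). Lift 4: 260. −1: 259.

260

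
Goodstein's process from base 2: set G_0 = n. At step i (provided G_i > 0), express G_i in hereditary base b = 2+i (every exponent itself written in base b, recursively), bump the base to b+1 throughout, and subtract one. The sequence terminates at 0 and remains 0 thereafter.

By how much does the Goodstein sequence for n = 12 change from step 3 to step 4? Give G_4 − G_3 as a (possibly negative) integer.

264334

(0) 12|_2 = 2^(2 + 1) + 2^2 ↦ 3^(3 + 1) + 3^3|_3 = 108 ⇒ 107
(1) 107|_3 = 3^(3 + 1) + 2·3^2 + 2·3 + 2 ↦ 4^(4 + 1) + 2·4^2 + 2·4 + 2|_4 = 1066 ⇒ 1065
(2) 1065|_4 = 4^(4 + 1) + 2·4^2 + 2·4 + 1 ↦ 5^(5 + 1) + 2·5^2 + 2·5 + 1|_5 = 15686 ⇒ 15685
(3) 15685|_5 = 5^(5 + 1) + 2·5^2 + 2·5 ↦ 6^(6 + 1) + 2·6^2 + 2·6|_6 = 280020 ⇒ 280019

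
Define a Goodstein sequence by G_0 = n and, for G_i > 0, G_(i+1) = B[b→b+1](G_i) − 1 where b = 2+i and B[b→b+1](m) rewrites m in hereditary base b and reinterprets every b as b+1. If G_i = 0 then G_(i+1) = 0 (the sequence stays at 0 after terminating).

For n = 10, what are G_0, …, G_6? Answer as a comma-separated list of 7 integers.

10 —HB2→ 2^(2 + 1) + 2 —bump→ 3^(3 + 1) + 3 = 84 —(−1)→ 83
83 —HB3→ 3^(3 + 1) + 2 —bump→ 4^(4 + 1) + 2 = 1026 —(−1)→ 1025
1025 —HB4→ 4^(4 + 1) + 1 —bump→ 5^(5 + 1) + 1 = 15626 —(−1)→ 15625
15625 —HB5→ 5^(5 + 1) —bump→ 6^(6 + 1) = 279936 —(−1)→ 279935
279935 —HB6→ 5·6^6 + 5·6^5 + 5·6^4 + 5·6^3 + 5·6^2 + 5·6 + 5 —bump→ 5·7^7 + 5·7^5 + 5·7^4 + 5·7^3 + 5·7^2 + 5·7 + 5 = 4215755 —(−1)→ 4215754
4215754 —HB7→ 5·7^7 + 5·7^5 + 5·7^4 + 5·7^3 + 5·7^2 + 5·7 + 4 —bump→ 5·8^8 + 5·8^5 + 5·8^4 + 5·8^3 + 5·8^2 + 5·8 + 4 = 84073324 —(−1)→ 84073323

10, 83, 1025, 15625, 279935, 4215754, 84073323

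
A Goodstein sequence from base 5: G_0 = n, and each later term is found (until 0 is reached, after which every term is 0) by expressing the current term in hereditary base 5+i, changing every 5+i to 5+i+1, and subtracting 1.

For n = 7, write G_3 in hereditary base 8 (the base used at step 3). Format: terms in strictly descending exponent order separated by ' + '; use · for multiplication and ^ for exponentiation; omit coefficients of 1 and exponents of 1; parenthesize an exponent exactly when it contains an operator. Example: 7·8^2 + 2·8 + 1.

G_0 = 7. HB_5(7) = 5 + 2. Bump = 8. G_1 = 7.
G_1 = 7. HB_6(7) = 6 + 1. Bump = 8. G_2 = 7.
G_2 = 7. HB_7(7) = 7. Bump = 8. G_3 = 7.

7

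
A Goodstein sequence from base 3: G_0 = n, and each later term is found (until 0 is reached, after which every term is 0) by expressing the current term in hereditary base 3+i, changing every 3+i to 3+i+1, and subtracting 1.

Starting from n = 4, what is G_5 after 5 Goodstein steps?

step 0: 4 = 3 + 1; sub 4 for 3: 4 + 1; = 5; G_1 = 5−1 = 4
step 1: 4 = 4; sub 5 for 4: 5; = 5; G_2 = 5−1 = 4
step 2: 4 = 4; sub 6 for 5: 4; = 4; G_3 = 4−1 = 3
step 3: 3 = 3; sub 7 for 6: 3; = 3; G_4 = 3−1 = 2
step 4: 2 = 2; sub 8 for 7: 2; = 2; G_5 = 2−1 = 1
step 5: 1 = 1; sub 9 for 8: 1; = 1; G_6 = 1−1 = 0

1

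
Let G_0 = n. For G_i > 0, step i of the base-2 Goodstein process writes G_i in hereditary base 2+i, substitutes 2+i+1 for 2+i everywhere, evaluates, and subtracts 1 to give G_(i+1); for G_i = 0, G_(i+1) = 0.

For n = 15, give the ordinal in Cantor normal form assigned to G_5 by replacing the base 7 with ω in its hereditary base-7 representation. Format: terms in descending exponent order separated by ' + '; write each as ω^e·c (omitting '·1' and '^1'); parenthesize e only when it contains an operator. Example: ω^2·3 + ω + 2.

step 0: 15 = 2^(2 + 1) + 2^2 + 2 + 1; sub 3 for 2: 3^(3 + 1) + 3^3 + 3 + 1; = 112; G_1 = 112−1 = 111
step 1: 111 = 3^(3 + 1) + 3^3 + 3; sub 4 for 3: 4^(4 + 1) + 4^4 + 4; = 1284; G_2 = 1284−1 = 1283
step 2: 1283 = 4^(4 + 1) + 4^4 + 3; sub 5 for 4: 5^(5 + 1) + 5^5 + 3; = 18753; G_3 = 18753−1 = 18752
step 3: 18752 = 5^(5 + 1) + 5^5 + 2; sub 6 for 5: 6^(6 + 1) + 6^6 + 2; = 326594; G_4 = 326594−1 = 326593
step 4: 326593 = 6^(6 + 1) + 6^6 + 1; sub 7 for 6: 7^(7 + 1) + 7^7 + 1; = 6588345; G_5 = 6588345−1 = 6588344

ω^(ω + 1) + ω^ω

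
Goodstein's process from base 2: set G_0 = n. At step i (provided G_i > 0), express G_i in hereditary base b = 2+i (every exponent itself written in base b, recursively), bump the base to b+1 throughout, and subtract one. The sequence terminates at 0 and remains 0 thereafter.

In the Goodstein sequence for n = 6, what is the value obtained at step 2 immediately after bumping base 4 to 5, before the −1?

3126

[0] 6 ≡ 2^2 + 2 (base 2). Lift 3: 30. −1: 29.
[1] 29 ≡ 3^3 + 2 (base 3). Lift 4: 258. −1: 257.
[2] 257 ≡ 4^4 + 1 (base 4). Lift 5: 3126. −1: 3125.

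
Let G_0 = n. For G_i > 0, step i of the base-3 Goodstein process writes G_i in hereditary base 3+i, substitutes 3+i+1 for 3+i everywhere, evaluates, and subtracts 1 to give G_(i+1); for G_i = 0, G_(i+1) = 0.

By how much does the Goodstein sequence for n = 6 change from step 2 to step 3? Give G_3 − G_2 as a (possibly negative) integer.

step 0: 6 = 2·3; sub 4 for 3: 2·4; = 8; G_1 = 8−1 = 7
step 1: 7 = 4 + 3; sub 5 for 4: 5 + 3; = 8; G_2 = 8−1 = 7
step 2: 7 = 5 + 2; sub 6 for 5: 6 + 2; = 8; G_3 = 8−1 = 7

0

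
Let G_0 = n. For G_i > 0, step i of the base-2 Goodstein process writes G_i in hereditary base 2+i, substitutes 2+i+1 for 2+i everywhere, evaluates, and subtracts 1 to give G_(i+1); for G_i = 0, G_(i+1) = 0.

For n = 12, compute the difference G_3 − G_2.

step 0: 12 = 2^(2 + 1) + 2^2; sub 3 for 2: 3^(3 + 1) + 3^3; = 108; G_1 = 108−1 = 107
step 1: 107 = 3^(3 + 1) + 2·3^2 + 2·3 + 2; sub 4 for 3: 4^(4 + 1) + 2·4^2 + 2·4 + 2; = 1066; G_2 = 1066−1 = 1065
step 2: 1065 = 4^(4 + 1) + 2·4^2 + 2·4 + 1; sub 5 for 4: 5^(5 + 1) + 2·5^2 + 2·5 + 1; = 15686; G_3 = 15686−1 = 15685

14620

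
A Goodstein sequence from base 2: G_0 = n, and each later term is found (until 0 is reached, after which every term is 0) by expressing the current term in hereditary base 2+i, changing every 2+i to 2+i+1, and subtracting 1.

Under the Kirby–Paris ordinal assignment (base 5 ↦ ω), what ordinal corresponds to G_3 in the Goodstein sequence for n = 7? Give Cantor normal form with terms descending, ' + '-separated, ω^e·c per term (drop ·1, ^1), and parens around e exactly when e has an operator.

7 —HB2→ 2^2 + 2 + 1 —bump→ 3^3 + 3 + 1 = 31 —(−1)→ 30
30 —HB3→ 3^3 + 3 —bump→ 4^4 + 4 = 260 —(−1)→ 259
259 —HB4→ 4^4 + 3 —bump→ 5^5 + 3 = 3128 —(−1)→ 3127

ω^ω + 2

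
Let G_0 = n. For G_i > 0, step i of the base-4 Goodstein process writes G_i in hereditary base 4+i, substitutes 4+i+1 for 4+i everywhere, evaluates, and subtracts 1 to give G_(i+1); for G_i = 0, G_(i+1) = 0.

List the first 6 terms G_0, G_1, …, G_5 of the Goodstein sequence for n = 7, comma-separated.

base 4: 7 = 4 + 3; at 5: 5 + 3 = 8; next = 7
base 5: 7 = 5 + 2; at 6: 6 + 2 = 8; next = 7
base 6: 7 = 6 + 1; at 7: 7 + 1 = 8; next = 7
base 7: 7 = 7; at 8: 8 = 8; next = 7
base 8: 7 = 7; at 9: 7 = 7; next = 6

7, 7, 7, 7, 7, 6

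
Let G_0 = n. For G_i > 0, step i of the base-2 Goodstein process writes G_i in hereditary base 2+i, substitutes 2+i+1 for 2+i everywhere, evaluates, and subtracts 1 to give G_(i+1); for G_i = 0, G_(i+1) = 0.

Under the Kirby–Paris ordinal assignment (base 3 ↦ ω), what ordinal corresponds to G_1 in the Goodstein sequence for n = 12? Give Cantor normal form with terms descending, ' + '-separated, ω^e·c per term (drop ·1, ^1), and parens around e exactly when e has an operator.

(0) 12|_2 = 2^(2 + 1) + 2^2 ↦ 3^(3 + 1) + 3^3|_3 = 108 ⇒ 107
(1) 107|_3 = 3^(3 + 1) + 2·3^2 + 2·3 + 2 ↦ 4^(4 + 1) + 2·4^2 + 2·4 + 2|_4 = 1066 ⇒ 1065

ω^(ω + 1) + ω^2·2 + ω·2 + 2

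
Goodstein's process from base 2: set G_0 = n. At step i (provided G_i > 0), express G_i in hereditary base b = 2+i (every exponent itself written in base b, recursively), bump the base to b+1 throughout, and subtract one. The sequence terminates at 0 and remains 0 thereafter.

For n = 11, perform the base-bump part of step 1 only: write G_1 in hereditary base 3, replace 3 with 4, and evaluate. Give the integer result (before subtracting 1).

step 0: 11 = 2^(2 + 1) + 2 + 1; sub 3 for 2: 3^(3 + 1) + 3 + 1; = 85; G_1 = 85−1 = 84
step 1: 84 = 3^(3 + 1) + 3; sub 4 for 3: 4^(4 + 1) + 4; = 1028; G_2 = 1028−1 = 1027

1028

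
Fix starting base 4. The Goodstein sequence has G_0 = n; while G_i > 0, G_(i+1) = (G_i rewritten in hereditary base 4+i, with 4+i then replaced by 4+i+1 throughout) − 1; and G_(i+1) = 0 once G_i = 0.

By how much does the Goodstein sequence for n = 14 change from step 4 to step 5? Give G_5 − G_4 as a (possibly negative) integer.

1

(0) 14|_4 = 3·4 + 2 ↦ 3·5 + 2|_5 = 17 ⇒ 16
(1) 16|_5 = 3·5 + 1 ↦ 3·6 + 1|_6 = 19 ⇒ 18
(2) 18|_6 = 3·6 ↦ 3·7|_7 = 21 ⇒ 20
(3) 20|_7 = 2·7 + 6 ↦ 2·8 + 6|_8 = 22 ⇒ 21
(4) 21|_8 = 2·8 + 5 ↦ 2·9 + 5|_9 = 23 ⇒ 22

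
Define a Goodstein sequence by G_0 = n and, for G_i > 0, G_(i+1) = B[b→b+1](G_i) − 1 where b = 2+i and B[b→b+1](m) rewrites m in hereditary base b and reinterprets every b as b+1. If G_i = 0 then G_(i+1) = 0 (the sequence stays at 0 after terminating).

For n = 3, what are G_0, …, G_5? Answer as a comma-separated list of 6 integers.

3, 3, 3, 2, 1, 0

[0] 3 ≡ 2 + 1 (base 2). Lift 3: 4. −1: 3.
[1] 3 ≡ 3 (base 3). Lift 4: 4. −1: 3.
[2] 3 ≡ 3 (base 4). Lift 5: 3. −1: 2.
[3] 2 ≡ 2 (base 5). Lift 6: 2. −1: 1.
[4] 1 ≡ 1 (base 6). Lift 7: 1. −1: 0.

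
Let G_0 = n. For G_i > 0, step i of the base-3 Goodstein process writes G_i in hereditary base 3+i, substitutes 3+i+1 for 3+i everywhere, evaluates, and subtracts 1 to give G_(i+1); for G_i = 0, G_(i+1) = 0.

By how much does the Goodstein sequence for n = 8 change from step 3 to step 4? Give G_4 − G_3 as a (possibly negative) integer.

0

G_0=8  [base 3] 2·3 + 2  →[3↦4]→  2·4 + 2 = 10  −1 ⇒ G_1=9
G_1=9  [base 4] 2·4 + 1  →[4↦5]→  2·5 + 1 = 11  −1 ⇒ G_2=10
G_2=10  [base 5] 2·5  →[5↦6]→  2·6 = 12  −1 ⇒ G_3=11
G_3=11  [base 6] 6 + 5  →[6↦7]→  7 + 5 = 12  −1 ⇒ G_4=11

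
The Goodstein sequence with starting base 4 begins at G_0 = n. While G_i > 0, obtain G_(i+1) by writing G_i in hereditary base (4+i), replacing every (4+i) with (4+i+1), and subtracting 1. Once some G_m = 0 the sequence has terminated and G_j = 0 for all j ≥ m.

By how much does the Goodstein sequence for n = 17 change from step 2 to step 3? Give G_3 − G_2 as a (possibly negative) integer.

base 4: 17 = 4^2 + 1; at 5: 5^2 + 1 = 26; next = 25
base 5: 25 = 5^2; at 6: 6^2 = 36; next = 35
base 6: 35 = 5·6 + 5; at 7: 5·7 + 5 = 40; next = 39

4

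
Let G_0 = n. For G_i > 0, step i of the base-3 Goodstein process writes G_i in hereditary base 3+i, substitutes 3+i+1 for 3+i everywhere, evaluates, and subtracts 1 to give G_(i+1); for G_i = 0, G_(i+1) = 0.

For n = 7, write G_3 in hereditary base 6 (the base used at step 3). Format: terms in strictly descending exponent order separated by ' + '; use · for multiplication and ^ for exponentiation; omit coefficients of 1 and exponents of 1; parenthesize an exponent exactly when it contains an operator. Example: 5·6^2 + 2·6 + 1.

step 0: 7 = 2·3 + 1; sub 4 for 3: 2·4 + 1; = 9; G_1 = 9−1 = 8
step 1: 8 = 2·4; sub 5 for 4: 2·5; = 10; G_2 = 10−1 = 9
step 2: 9 = 5 + 4; sub 6 for 5: 6 + 4; = 10; G_3 = 10−1 = 9
step 3: 9 = 6 + 3; sub 7 for 6: 7 + 3; = 10; G_4 = 10−1 = 9

6 + 3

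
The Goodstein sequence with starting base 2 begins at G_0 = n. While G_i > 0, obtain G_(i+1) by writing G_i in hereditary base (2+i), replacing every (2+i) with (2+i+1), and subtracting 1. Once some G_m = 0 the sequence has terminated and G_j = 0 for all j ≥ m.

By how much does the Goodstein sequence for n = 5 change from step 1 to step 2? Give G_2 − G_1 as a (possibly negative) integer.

228

(0) 5|_2 = 2^2 + 1 ↦ 3^3 + 1|_3 = 28 ⇒ 27
(1) 27|_3 = 3^3 ↦ 4^4|_4 = 256 ⇒ 255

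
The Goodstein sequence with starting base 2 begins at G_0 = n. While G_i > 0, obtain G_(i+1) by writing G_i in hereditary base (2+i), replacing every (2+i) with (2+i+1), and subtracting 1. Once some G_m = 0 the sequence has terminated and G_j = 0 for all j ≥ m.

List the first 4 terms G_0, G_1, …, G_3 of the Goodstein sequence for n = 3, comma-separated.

[0] 3 ≡ 2 + 1 (base 2). Lift 3: 4. −1: 3.
[1] 3 ≡ 3 (base 3). Lift 4: 4. −1: 3.
[2] 3 ≡ 3 (base 4). Lift 5: 3. −1: 2.

3, 3, 3, 2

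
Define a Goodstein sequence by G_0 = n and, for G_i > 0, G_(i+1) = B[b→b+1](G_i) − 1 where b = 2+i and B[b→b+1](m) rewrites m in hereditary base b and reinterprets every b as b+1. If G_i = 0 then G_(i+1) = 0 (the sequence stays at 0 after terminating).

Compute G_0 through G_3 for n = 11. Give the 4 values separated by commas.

[0] 11 ≡ 2^(2 + 1) + 2 + 1 (base 2). Lift 3: 85. −1: 84.
[1] 84 ≡ 3^(3 + 1) + 3 (base 3). Lift 4: 1028. −1: 1027.
[2] 1027 ≡ 4^(4 + 1) + 3 (base 4). Lift 5: 15628. −1: 15627.

11, 84, 1027, 15627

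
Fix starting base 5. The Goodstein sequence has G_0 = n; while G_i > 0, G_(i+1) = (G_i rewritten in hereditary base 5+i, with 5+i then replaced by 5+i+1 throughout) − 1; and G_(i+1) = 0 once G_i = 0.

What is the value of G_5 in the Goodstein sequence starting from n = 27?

[0] 27 ≡ 5^2 + 2 (base 5). Lift 6: 38. −1: 37.
[1] 37 ≡ 6^2 + 1 (base 6). Lift 7: 50. −1: 49.
[2] 49 ≡ 7^2 (base 7). Lift 8: 64. −1: 63.
[3] 63 ≡ 7·8 + 7 (base 8). Lift 9: 70. −1: 69.
[4] 69 ≡ 7·9 + 6 (base 9). Lift 10: 76. −1: 75.
[5] 75 ≡ 7·10 + 5 (base 10). Lift 11: 82. −1: 81.

75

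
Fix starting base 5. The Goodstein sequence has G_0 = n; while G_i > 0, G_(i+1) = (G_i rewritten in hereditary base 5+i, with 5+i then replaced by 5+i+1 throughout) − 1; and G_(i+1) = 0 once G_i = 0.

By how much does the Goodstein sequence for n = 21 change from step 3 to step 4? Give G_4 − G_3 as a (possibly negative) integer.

21 —HB5→ 4·5 + 1 —bump→ 4·6 + 1 = 25 —(−1)→ 24
24 —HB6→ 4·6 —bump→ 4·7 = 28 —(−1)→ 27
27 —HB7→ 3·7 + 6 —bump→ 3·8 + 6 = 30 —(−1)→ 29
29 —HB8→ 3·8 + 5 —bump→ 3·9 + 5 = 32 —(−1)→ 31

2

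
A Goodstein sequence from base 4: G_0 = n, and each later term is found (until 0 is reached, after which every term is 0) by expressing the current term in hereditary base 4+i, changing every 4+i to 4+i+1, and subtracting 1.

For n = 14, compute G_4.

21

base 4: 14 = 3·4 + 2; at 5: 3·5 + 2 = 17; next = 16
base 5: 16 = 3·5 + 1; at 6: 3·6 + 1 = 19; next = 18
base 6: 18 = 3·6; at 7: 3·7 = 21; next = 20
base 7: 20 = 2·7 + 6; at 8: 2·8 + 6 = 22; next = 21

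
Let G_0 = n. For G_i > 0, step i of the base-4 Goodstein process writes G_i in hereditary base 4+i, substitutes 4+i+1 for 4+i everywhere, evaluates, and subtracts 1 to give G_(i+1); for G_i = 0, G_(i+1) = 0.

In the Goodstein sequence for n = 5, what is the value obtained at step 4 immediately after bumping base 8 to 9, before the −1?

3

i=0: 5 = 4 + 1 (b=4); 4→5: 5 + 1 = 6; 6−1 = 5
i=1: 5 = 5 (b=5); 5→6: 6 = 6; 6−1 = 5
i=2: 5 = 5 (b=6); 6→7: 5 = 5; 5−1 = 4
i=3: 4 = 4 (b=7); 7→8: 4 = 4; 4−1 = 3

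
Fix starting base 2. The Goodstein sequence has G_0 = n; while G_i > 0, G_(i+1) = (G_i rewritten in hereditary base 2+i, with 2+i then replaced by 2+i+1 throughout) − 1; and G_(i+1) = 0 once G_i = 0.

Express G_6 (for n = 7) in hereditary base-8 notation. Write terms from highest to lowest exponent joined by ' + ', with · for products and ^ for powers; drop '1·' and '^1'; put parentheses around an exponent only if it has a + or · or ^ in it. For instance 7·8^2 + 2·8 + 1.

(0) 7|_2 = 2^2 + 2 + 1 ↦ 3^3 + 3 + 1|_3 = 31 ⇒ 30
(1) 30|_3 = 3^3 + 3 ↦ 4^4 + 4|_4 = 260 ⇒ 259
(2) 259|_4 = 4^4 + 3 ↦ 5^5 + 3|_5 = 3128 ⇒ 3127
(3) 3127|_5 = 5^5 + 2 ↦ 6^6 + 2|_6 = 46658 ⇒ 46657
(4) 46657|_6 = 6^6 + 1 ↦ 7^7 + 1|_7 = 823544 ⇒ 823543
(5) 823543|_7 = 7^7 ↦ 8^8|_8 = 16777216 ⇒ 16777215

7·8^7 + 7·8^6 + 7·8^5 + 7·8^4 + 7·8^3 + 7·8^2 + 7·8 + 7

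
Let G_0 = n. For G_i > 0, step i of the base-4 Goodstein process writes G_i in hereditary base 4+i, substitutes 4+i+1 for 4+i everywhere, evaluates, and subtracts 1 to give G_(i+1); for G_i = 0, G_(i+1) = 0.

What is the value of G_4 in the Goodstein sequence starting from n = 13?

base 4: 13 = 3·4 + 1; at 5: 3·5 + 1 = 16; next = 15
base 5: 15 = 3·5; at 6: 3·6 = 18; next = 17
base 6: 17 = 2·6 + 5; at 7: 2·7 + 5 = 19; next = 18
base 7: 18 = 2·7 + 4; at 8: 2·8 + 4 = 20; next = 19
base 8: 19 = 2·8 + 3; at 9: 2·9 + 3 = 21; next = 20

19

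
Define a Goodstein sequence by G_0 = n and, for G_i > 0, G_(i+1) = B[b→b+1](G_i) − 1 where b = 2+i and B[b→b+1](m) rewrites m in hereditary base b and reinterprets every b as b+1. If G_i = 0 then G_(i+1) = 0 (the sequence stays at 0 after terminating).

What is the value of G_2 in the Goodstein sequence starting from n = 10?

1025

i=0: 10 = 2^(2 + 1) + 2 (b=2); 2→3: 3^(3 + 1) + 3 = 84; 84−1 = 83
i=1: 83 = 3^(3 + 1) + 2 (b=3); 3→4: 4^(4 + 1) + 2 = 1026; 1026−1 = 1025
i=2: 1025 = 4^(4 + 1) + 1 (b=4); 4→5: 5^(5 + 1) + 1 = 15626; 15626−1 = 15625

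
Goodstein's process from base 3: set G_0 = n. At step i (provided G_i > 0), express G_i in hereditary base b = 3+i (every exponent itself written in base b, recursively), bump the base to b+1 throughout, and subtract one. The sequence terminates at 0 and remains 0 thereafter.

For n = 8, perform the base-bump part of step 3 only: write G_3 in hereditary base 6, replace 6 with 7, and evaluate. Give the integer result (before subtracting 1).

G_0 = 8. HB_3(8) = 2·3 + 2. Bump = 10. G_1 = 9.
G_1 = 9. HB_4(9) = 2·4 + 1. Bump = 11. G_2 = 10.
G_2 = 10. HB_5(10) = 2·5. Bump = 12. G_3 = 11.

12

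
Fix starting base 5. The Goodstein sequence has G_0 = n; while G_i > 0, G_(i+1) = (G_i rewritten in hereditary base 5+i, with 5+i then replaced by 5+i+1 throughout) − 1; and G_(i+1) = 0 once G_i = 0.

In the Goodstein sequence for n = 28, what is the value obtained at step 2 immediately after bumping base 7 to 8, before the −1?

(0) 28|_5 = 5^2 + 3 ↦ 6^2 + 3|_6 = 39 ⇒ 38
(1) 38|_6 = 6^2 + 2 ↦ 7^2 + 2|_7 = 51 ⇒ 50
(2) 50|_7 = 7^2 + 1 ↦ 8^2 + 1|_8 = 65 ⇒ 64

65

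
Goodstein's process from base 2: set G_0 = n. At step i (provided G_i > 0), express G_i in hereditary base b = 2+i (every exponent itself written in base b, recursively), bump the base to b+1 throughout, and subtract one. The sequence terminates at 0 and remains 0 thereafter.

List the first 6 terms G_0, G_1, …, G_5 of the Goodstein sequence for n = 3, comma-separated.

(0) 3|_2 = 2 + 1 ↦ 3 + 1|_3 = 4 ⇒ 3
(1) 3|_3 = 3 ↦ 4|_4 = 4 ⇒ 3
(2) 3|_4 = 3 ↦ 3|_5 = 3 ⇒ 2
(3) 2|_5 = 2 ↦ 2|_6 = 2 ⇒ 1
(4) 1|_6 = 1 ↦ 1|_7 = 1 ⇒ 0

3, 3, 3, 2, 1, 0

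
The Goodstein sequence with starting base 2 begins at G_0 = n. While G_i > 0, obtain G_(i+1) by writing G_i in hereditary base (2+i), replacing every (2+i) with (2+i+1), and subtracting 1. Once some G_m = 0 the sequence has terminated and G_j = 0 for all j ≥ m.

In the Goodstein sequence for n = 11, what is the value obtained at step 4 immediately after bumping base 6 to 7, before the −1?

i=0: 11 = 2^(2 + 1) + 2 + 1 (b=2); 2→3: 3^(3 + 1) + 3 + 1 = 85; 85−1 = 84
i=1: 84 = 3^(3 + 1) + 3 (b=3); 3→4: 4^(4 + 1) + 4 = 1028; 1028−1 = 1027
i=2: 1027 = 4^(4 + 1) + 3 (b=4); 4→5: 5^(5 + 1) + 3 = 15628; 15628−1 = 15627
i=3: 15627 = 5^(5 + 1) + 2 (b=5); 5→6: 6^(6 + 1) + 2 = 279938; 279938−1 = 279937
i=4: 279937 = 6^(6 + 1) + 1 (b=6); 6→7: 7^(7 + 1) + 1 = 5764802; 5764802−1 = 5764801

5764802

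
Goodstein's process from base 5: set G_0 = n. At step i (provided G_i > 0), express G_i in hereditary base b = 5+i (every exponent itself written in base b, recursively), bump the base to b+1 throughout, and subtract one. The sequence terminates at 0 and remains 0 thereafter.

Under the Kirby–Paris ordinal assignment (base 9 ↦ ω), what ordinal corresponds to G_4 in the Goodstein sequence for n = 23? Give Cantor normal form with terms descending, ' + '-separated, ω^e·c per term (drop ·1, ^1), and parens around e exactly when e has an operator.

23 —HB5→ 4·5 + 3 —bump→ 4·6 + 3 = 27 —(−1)→ 26
26 —HB6→ 4·6 + 2 —bump→ 4·7 + 2 = 30 —(−1)→ 29
29 —HB7→ 4·7 + 1 —bump→ 4·8 + 1 = 33 —(−1)→ 32
32 —HB8→ 4·8 —bump→ 4·9 = 36 —(−1)→ 35

ω·3 + 8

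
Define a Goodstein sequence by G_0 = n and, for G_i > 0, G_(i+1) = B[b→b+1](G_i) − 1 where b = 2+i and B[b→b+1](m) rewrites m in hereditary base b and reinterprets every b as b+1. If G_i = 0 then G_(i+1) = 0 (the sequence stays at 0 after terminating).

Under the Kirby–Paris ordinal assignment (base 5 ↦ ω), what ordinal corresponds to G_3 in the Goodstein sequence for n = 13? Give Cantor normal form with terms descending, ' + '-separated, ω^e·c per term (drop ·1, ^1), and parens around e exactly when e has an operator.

ω^(ω + 1) + ω^3·3 + ω^2·3 + ω·3 + 2

base 2: 13 = 2^(2 + 1) + 2^2 + 1; at 3: 3^(3 + 1) + 3^3 + 1 = 109; next = 108
base 3: 108 = 3^(3 + 1) + 3^3; at 4: 4^(4 + 1) + 4^4 = 1280; next = 1279
base 4: 1279 = 4^(4 + 1) + 3·4^3 + 3·4^2 + 3·4 + 3; at 5: 5^(5 + 1) + 3·5^3 + 3·5^2 + 3·5 + 3 = 16093; next = 16092
base 5: 16092 = 5^(5 + 1) + 3·5^3 + 3·5^2 + 3·5 + 2; at 6: 6^(6 + 1) + 3·6^3 + 3·6^2 + 3·6 + 2 = 280712; next = 280711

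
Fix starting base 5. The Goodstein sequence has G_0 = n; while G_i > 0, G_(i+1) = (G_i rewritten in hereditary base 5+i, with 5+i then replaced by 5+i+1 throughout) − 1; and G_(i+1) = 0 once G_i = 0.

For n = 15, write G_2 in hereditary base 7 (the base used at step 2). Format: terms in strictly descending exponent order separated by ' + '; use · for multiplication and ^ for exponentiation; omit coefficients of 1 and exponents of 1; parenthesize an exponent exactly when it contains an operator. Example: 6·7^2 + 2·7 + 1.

(0) 15|_5 = 3·5 ↦ 3·6|_6 = 18 ⇒ 17
(1) 17|_6 = 2·6 + 5 ↦ 2·7 + 5|_7 = 19 ⇒ 18
(2) 18|_7 = 2·7 + 4 ↦ 2·8 + 4|_8 = 20 ⇒ 19

2·7 + 4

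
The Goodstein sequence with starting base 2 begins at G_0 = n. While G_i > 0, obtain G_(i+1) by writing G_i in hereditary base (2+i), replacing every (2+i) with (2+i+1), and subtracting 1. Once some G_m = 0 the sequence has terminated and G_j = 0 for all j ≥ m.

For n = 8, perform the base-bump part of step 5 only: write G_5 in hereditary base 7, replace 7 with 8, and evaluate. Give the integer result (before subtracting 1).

step 0: 8 = 2^(2 + 1); sub 3 for 2: 3^(3 + 1); = 81; G_1 = 81−1 = 80
step 1: 80 = 2·3^3 + 2·3^2 + 2·3 + 2; sub 4 for 3: 2·4^4 + 2·4^2 + 2·4 + 2; = 554; G_2 = 554−1 = 553
step 2: 553 = 2·4^4 + 2·4^2 + 2·4 + 1; sub 5 for 4: 2·5^5 + 2·5^2 + 2·5 + 1; = 6311; G_3 = 6311−1 = 6310
step 3: 6310 = 2·5^5 + 2·5^2 + 2·5; sub 6 for 5: 2·6^6 + 2·6^2 + 2·6; = 93396; G_4 = 93396−1 = 93395
step 4: 93395 = 2·6^6 + 2·6^2 + 6 + 5; sub 7 for 6: 2·7^7 + 2·7^2 + 7 + 5; = 1647196; G_5 = 1647196−1 = 1647195
step 5: 1647195 = 2·7^7 + 2·7^2 + 7 + 4; sub 8 for 7: 2·8^8 + 2·8^2 + 8 + 4; = 33554572; G_6 = 33554572−1 = 33554571

33554572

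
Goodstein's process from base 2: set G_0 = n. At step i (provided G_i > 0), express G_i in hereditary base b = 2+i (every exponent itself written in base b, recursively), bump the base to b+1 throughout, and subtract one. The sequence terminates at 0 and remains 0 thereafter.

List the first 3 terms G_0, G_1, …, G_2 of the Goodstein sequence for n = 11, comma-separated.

11, 84, 1027

11 —HB2→ 2^(2 + 1) + 2 + 1 —bump→ 3^(3 + 1) + 3 + 1 = 85 —(−1)→ 84
84 —HB3→ 3^(3 + 1) + 3 —bump→ 4^(4 + 1) + 4 = 1028 —(−1)→ 1027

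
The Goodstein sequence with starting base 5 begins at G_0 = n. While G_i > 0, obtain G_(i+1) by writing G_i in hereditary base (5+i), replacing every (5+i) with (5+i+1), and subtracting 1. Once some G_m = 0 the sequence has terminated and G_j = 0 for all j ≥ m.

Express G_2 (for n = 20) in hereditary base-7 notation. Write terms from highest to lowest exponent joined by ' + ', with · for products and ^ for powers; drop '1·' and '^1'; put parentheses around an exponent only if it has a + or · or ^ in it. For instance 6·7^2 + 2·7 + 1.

3·7 + 4

step 0: 20 = 4·5; sub 6 for 5: 4·6; = 24; G_1 = 24−1 = 23
step 1: 23 = 3·6 + 5; sub 7 for 6: 3·7 + 5; = 26; G_2 = 26−1 = 25
step 2: 25 = 3·7 + 4; sub 8 for 7: 3·8 + 4; = 28; G_3 = 28−1 = 27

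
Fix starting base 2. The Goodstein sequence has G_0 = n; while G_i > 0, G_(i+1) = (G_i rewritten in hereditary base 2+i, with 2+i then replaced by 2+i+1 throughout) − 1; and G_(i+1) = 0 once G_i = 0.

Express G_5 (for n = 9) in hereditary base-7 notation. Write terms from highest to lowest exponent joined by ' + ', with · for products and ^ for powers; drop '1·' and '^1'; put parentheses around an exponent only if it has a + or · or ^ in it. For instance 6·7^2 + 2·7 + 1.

step 0: 9 = 2^(2 + 1) + 1; sub 3 for 2: 3^(3 + 1) + 1; = 82; G_1 = 82−1 = 81
step 1: 81 = 3^(3 + 1); sub 4 for 3: 4^(4 + 1); = 1024; G_2 = 1024−1 = 1023
step 2: 1023 = 3·4^4 + 3·4^3 + 3·4^2 + 3·4 + 3; sub 5 for 4: 3·5^5 + 3·5^3 + 3·5^2 + 3·5 + 3; = 9843; G_3 = 9843−1 = 9842
step 3: 9842 = 3·5^5 + 3·5^3 + 3·5^2 + 3·5 + 2; sub 6 for 5: 3·6^6 + 3·6^3 + 3·6^2 + 3·6 + 2; = 140744; G_4 = 140744−1 = 140743
step 4: 140743 = 3·6^6 + 3·6^3 + 3·6^2 + 3·6 + 1; sub 7 for 6: 3·7^7 + 3·7^3 + 3·7^2 + 3·7 + 1; = 2471827; G_5 = 2471827−1 = 2471826

3·7^7 + 3·7^3 + 3·7^2 + 3·7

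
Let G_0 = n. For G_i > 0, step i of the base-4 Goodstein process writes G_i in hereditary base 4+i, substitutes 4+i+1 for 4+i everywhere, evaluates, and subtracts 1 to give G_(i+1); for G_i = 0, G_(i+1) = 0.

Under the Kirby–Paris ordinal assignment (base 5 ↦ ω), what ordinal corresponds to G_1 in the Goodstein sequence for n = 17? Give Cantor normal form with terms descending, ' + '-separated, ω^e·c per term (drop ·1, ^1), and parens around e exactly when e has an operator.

ω^2

step 0: 17 = 4^2 + 1; sub 5 for 4: 5^2 + 1; = 26; G_1 = 26−1 = 25
step 1: 25 = 5^2; sub 6 for 5: 6^2; = 36; G_2 = 36−1 = 35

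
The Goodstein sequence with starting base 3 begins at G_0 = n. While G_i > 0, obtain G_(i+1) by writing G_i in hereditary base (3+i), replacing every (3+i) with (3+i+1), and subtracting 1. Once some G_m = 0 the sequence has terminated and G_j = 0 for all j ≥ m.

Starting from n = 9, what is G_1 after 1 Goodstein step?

15

9 —HB3→ 3^2 —bump→ 4^2 = 16 —(−1)→ 15
15 —HB4→ 3·4 + 3 —bump→ 3·5 + 3 = 18 —(−1)→ 17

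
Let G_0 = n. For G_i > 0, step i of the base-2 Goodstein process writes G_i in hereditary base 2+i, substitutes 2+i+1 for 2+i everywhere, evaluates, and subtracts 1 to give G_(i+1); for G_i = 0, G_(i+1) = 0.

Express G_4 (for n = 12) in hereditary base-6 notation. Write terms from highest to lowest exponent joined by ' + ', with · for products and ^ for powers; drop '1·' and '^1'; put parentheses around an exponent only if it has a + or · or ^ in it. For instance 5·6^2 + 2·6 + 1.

6^(6 + 1) + 2·6^2 + 6 + 5

step 0: 12 = 2^(2 + 1) + 2^2; sub 3 for 2: 3^(3 + 1) + 3^3; = 108; G_1 = 108−1 = 107
step 1: 107 = 3^(3 + 1) + 2·3^2 + 2·3 + 2; sub 4 for 3: 4^(4 + 1) + 2·4^2 + 2·4 + 2; = 1066; G_2 = 1066−1 = 1065
step 2: 1065 = 4^(4 + 1) + 2·4^2 + 2·4 + 1; sub 5 for 4: 5^(5 + 1) + 2·5^2 + 2·5 + 1; = 15686; G_3 = 15686−1 = 15685
step 3: 15685 = 5^(5 + 1) + 2·5^2 + 2·5; sub 6 for 5: 6^(6 + 1) + 2·6^2 + 2·6; = 280020; G_4 = 280020−1 = 280019
step 4: 280019 = 6^(6 + 1) + 2·6^2 + 6 + 5; sub 7 for 6: 7^(7 + 1) + 2·7^2 + 7 + 5; = 5764911; G_5 = 5764911−1 = 5764910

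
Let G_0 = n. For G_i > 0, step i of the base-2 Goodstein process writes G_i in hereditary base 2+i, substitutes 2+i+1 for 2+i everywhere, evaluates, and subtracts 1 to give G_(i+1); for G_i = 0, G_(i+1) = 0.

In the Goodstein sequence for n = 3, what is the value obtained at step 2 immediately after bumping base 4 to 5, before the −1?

3

[0] 3 ≡ 2 + 1 (base 2). Lift 3: 4. −1: 3.
[1] 3 ≡ 3 (base 3). Lift 4: 4. −1: 3.
[2] 3 ≡ 3 (base 4). Lift 5: 3. −1: 2.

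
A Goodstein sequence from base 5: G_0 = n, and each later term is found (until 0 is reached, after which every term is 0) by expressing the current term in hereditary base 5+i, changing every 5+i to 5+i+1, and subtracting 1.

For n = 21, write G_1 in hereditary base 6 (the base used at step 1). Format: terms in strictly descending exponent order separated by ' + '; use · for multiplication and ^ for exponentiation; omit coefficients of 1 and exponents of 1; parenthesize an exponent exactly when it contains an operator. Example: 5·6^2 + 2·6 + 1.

4·6

21 —HB5→ 4·5 + 1 —bump→ 4·6 + 1 = 25 —(−1)→ 24
24 —HB6→ 4·6 —bump→ 4·7 = 28 —(−1)→ 27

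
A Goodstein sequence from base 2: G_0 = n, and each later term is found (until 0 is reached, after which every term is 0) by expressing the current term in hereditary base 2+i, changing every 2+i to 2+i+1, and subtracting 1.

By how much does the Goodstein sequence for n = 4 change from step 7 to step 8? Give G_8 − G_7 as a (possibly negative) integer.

38

base 2: 4 = 2^2; at 3: 3^3 = 27; next = 26
base 3: 26 = 2·3^2 + 2·3 + 2; at 4: 2·4^2 + 2·4 + 2 = 42; next = 41
base 4: 41 = 2·4^2 + 2·4 + 1; at 5: 2·5^2 + 2·5 + 1 = 61; next = 60
base 5: 60 = 2·5^2 + 2·5; at 6: 2·6^2 + 2·6 = 84; next = 83
base 6: 83 = 2·6^2 + 6 + 5; at 7: 2·7^2 + 7 + 5 = 110; next = 109
base 7: 109 = 2·7^2 + 7 + 4; at 8: 2·8^2 + 8 + 4 = 140; next = 139
base 8: 139 = 2·8^2 + 8 + 3; at 9: 2·9^2 + 9 + 3 = 174; next = 173
base 9: 173 = 2·9^2 + 9 + 2; at 10: 2·10^2 + 10 + 2 = 212; next = 211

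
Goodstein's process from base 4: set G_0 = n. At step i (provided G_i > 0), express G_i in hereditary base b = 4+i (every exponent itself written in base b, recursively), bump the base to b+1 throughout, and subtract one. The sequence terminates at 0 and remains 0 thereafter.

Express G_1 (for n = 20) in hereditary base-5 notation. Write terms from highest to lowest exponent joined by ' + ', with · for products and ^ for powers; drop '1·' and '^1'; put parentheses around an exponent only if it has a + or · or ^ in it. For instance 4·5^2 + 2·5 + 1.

G_0 = 20. HB_4(20) = 4^2 + 4. Bump = 30. G_1 = 29.
G_1 = 29. HB_5(29) = 5^2 + 4. Bump = 40. G_2 = 39.

5^2 + 4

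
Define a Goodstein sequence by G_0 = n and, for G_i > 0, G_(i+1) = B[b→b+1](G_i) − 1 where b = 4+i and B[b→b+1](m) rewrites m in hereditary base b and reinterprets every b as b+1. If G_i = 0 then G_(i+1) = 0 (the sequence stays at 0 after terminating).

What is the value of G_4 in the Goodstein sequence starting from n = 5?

3

G_0=5  [base 4] 4 + 1  →[4↦5]→  5 + 1 = 6  −1 ⇒ G_1=5
G_1=5  [base 5] 5  →[5↦6]→  6 = 6  −1 ⇒ G_2=5
G_2=5  [base 6] 5  →[6↦7]→  5 = 5  −1 ⇒ G_3=4
G_3=4  [base 7] 4  →[7↦8]→  4 = 4  −1 ⇒ G_4=3
G_4=3  [base 8] 3  →[8↦9]→  3 = 3  −1 ⇒ G_5=2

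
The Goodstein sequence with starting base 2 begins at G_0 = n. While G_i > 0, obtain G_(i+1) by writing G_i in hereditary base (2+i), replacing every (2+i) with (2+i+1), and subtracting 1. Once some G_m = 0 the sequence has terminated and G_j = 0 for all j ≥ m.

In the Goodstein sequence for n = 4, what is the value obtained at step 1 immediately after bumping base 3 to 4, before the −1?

42

base 2: 4 = 2^2; at 3: 3^3 = 27; next = 26
base 3: 26 = 2·3^2 + 2·3 + 2; at 4: 2·4^2 + 2·4 + 2 = 42; next = 41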